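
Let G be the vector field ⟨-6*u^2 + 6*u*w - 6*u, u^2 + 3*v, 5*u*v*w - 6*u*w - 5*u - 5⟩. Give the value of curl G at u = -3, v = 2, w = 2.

(-30, -21, -6)

(∇×G)₁ = ∂G₃/∂v − ∂G₂/∂w = 5*u*w
(∇×G)₂ = ∂G₁/∂w − ∂G₃/∂u = 6*u - 5*v*w + 6*w + 5
(∇×G)₃ = ∂G₂/∂u − ∂G₁/∂v = 2*u
∇×G = (5*u*w, 6*u - 5*v*w + 6*w + 5, 2*u)
At (-3, 2, 2): (-30, -21, -6).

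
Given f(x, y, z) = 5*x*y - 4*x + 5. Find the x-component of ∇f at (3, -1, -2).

(∇f)_1 = ∂f/∂x = 5*y - 4
At (3, -1, -2): -9.

-9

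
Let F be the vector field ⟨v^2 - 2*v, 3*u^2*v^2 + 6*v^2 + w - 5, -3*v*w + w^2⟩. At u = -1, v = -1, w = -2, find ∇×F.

(5, 0, -2)

(∇×F)₁ = ∂F₃/∂v − ∂F₂/∂w = -3*w - 1
(∇×F)₂ = ∂F₁/∂w − ∂F₃/∂u = 0
(∇×F)₃ = ∂F₂/∂u − ∂F₁/∂v = 6*u*v^2 - 2*v + 2
∇×F = (-3*w - 1, 0, 6*u*v^2 - 2*v + 2)
At (-1, -1, -2): (5, 0, -2).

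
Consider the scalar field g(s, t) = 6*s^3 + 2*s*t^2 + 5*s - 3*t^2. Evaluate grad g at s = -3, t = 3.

(185, -54)

∂g/∂s = 18*s^2 + 2*t^2 + 5
∂g/∂t = 4*s*t - 6*t
∇g = (18*s^2 + 2*t^2 + 5, 4*s*t - 6*t)
At (-3, 3): (185, -54).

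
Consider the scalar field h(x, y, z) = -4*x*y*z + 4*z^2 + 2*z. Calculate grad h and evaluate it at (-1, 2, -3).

(24, -12, -14)

∂h/∂x = -4*y*z
∂h/∂y = -4*x*z
∂h/∂z = -4*x*y + 8*z + 2
∇h = (-4*y*z, -4*x*z, -4*x*y + 8*z + 2)
At (-1, 2, -3): (24, -12, -14).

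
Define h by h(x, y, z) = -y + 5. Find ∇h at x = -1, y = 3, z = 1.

(0, -1, 0)

∂h/∂x = 0
∂h/∂y = -1
∂h/∂z = 0
∇h = (0, -1, 0)
At (-1, 3, 1): (0, -1, 0).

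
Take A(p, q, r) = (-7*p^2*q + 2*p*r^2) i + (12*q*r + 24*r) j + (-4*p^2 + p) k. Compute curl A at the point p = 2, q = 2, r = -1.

(-48, 7, 28)

(∇×A)₁ = ∂A₃/∂q − ∂A₂/∂r = -12*q - 24
(∇×A)₂ = ∂A₁/∂r − ∂A₃/∂p = 4*p*r + 8*p - 1
(∇×A)₃ = ∂A₂/∂p − ∂A₁/∂q = 7*p^2
∇×A = (-12*q - 24, 4*p*r + 8*p - 1, 7*p^2)
At (2, 2, -1): (-48, 7, 28).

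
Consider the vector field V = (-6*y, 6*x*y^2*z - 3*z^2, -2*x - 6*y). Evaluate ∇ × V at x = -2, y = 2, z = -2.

(30, 2, -42)

(∇×V)₁ = ∂V₃/∂y − ∂V₂/∂z = -6*x*y^2 + 6*z - 6
(∇×V)₂ = ∂V₁/∂z − ∂V₃/∂x = 2
(∇×V)₃ = ∂V₂/∂x − ∂V₁/∂y = 6*y^2*z + 6
∇×V = (-6*x*y^2 + 6*z - 6, 2, 6*y^2*z + 6)
At (-2, 2, -2): (30, 2, -42).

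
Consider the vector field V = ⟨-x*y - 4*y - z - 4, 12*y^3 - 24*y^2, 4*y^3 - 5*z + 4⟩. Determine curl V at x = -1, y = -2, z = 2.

(48, -1, 3)

(∇×V)₁ = ∂V₃/∂y − ∂V₂/∂z = 12*y^2
(∇×V)₂ = ∂V₁/∂z − ∂V₃/∂x = -1
(∇×V)₃ = ∂V₂/∂x − ∂V₁/∂y = x + 4
∇×V = (12*y^2, -1, x + 4)
At (-1, -2, 2): (48, -1, 3).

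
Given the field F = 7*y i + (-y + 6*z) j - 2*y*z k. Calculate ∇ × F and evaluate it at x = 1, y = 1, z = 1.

(∇×F)₁ = ∂F₃/∂y − ∂F₂/∂z = -2*z - 6
(∇×F)₂ = ∂F₁/∂z − ∂F₃/∂x = 0
(∇×F)₃ = ∂F₂/∂x − ∂F₁/∂y = -7
∇×F = (-2*z - 6, 0, -7)
At (1, 1, 1): (-8, 0, -7).

(-8, 0, -7)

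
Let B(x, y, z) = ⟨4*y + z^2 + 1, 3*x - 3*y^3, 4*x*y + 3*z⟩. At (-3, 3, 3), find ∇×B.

(∇×B)₁ = ∂B₃/∂y − ∂B₂/∂z = 4*x
(∇×B)₂ = ∂B₁/∂z − ∂B₃/∂x = -4*y + 2*z
(∇×B)₃ = ∂B₂/∂x − ∂B₁/∂y = -1
∇×B = (4*x, -4*y + 2*z, -1)
At (-3, 3, 3): (-12, -6, -1).

(-12, -6, -1)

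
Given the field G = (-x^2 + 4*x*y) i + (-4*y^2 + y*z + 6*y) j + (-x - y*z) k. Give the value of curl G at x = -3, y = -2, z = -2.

(4, 1, 12)

(∇×G)₁ = ∂G₃/∂y − ∂G₂/∂z = -y - z
(∇×G)₂ = ∂G₁/∂z − ∂G₃/∂x = 1
(∇×G)₃ = ∂G₂/∂x − ∂G₁/∂y = -4*x
∇×G = (-y - z, 1, -4*x)
At (-3, -2, -2): (4, 1, 12).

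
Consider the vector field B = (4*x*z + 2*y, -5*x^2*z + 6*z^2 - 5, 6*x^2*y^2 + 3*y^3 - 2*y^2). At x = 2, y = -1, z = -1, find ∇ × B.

(∇×B)₁ = ∂B₃/∂y − ∂B₂/∂z = 12*x^2*y + 5*x^2 + 9*y^2 - 4*y - 12*z
(∇×B)₂ = ∂B₁/∂z − ∂B₃/∂x = -12*x*y^2 + 4*x
(∇×B)₃ = ∂B₂/∂x − ∂B₁/∂y = -10*x*z - 2
∇×B = (12*x^2*y + 5*x^2 + 9*y^2 - 4*y - 12*z, -12*x*y^2 + 4*x, -10*x*z - 2)
At (2, -1, -1): (-3, -16, 18).

(-3, -16, 18)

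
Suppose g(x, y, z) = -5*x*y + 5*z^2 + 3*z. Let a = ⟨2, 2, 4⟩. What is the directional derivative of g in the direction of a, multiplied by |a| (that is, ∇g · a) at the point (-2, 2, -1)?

∂g/∂x = -5*y
∂g/∂y = -5*x
∂g/∂z = 10*z + 3
∇g at (-2, 2, -1) = (-10, 10, -7)
∇g · a = (-10)(2) + (10)(2) + (-7)(4) = -28

-28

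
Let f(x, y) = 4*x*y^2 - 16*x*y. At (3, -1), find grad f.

(20, -72)

∂f/∂x = 4*y^2 - 16*y
∂f/∂y = 8*x*y - 16*x
∇f = (4*y^2 - 16*y, 8*x*y - 16*x)
At (3, -1): (20, -72).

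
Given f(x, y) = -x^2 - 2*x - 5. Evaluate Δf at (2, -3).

∂²f/∂x² = -2
∂²f/∂y² = 0
∇²f = -2
At (2, -3): -2.

-2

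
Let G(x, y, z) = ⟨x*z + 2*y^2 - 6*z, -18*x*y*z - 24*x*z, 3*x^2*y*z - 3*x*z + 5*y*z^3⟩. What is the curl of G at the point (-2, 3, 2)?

(-92, 70, -168)

(∇×G)₁ = ∂G₃/∂y − ∂G₂/∂z = 3*x^2*z + 18*x*y + 24*x + 5*z^3
(∇×G)₂ = ∂G₁/∂z − ∂G₃/∂x = -6*x*y*z + x + 3*z - 6
(∇×G)₃ = ∂G₂/∂x − ∂G₁/∂y = -18*y*z - 4*y - 24*z
∇×G = (3*x^2*z + 18*x*y + 24*x + 5*z^3, -6*x*y*z + x + 3*z - 6, -18*y*z - 4*y - 24*z)
At (-2, 3, 2): (-92, 70, -168).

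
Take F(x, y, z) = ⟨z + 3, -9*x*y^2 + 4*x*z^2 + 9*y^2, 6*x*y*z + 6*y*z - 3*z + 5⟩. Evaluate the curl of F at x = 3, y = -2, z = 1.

(0, 13, -32)

(∇×F)₁ = ∂F₃/∂y − ∂F₂/∂z = -2*x*z + 6*z
(∇×F)₂ = ∂F₁/∂z − ∂F₃/∂x = -6*y*z + 1
(∇×F)₃ = ∂F₂/∂x − ∂F₁/∂y = -9*y^2 + 4*z^2
∇×F = (-2*x*z + 6*z, -6*y*z + 1, -9*y^2 + 4*z^2)
At (3, -2, 1): (0, 13, -32).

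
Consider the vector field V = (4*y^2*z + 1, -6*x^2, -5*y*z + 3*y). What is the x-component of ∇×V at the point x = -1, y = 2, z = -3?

18

(∇×V)_1 = ∂V₃/∂y − ∂V₂/∂z
= -5*z + 3 − (0)
= -5*z + 3
At (-1, 2, -3): 18.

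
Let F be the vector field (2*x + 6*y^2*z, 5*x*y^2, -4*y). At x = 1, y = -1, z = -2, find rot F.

(-4, 6, -19)

(∇×F)₁ = ∂F₃/∂y − ∂F₂/∂z = -4
(∇×F)₂ = ∂F₁/∂z − ∂F₃/∂x = 6*y^2
(∇×F)₃ = ∂F₂/∂x − ∂F₁/∂y = 5*y^2 - 12*y*z
∇×F = (-4, 6*y^2, 5*y^2 - 12*y*z)
At (1, -1, -2): (-4, 6, -19).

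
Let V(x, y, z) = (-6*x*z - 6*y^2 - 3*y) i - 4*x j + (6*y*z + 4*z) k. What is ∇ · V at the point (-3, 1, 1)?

4

∂V₁/∂x = -6*z
∂V₂/∂y = 0
∂V₃/∂z = 6*y + 4
∇·V = 6*y - 6*z + 4
At (-3, 1, 1): 4.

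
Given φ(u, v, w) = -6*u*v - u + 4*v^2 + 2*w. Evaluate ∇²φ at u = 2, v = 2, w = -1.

8

∂²φ/∂u² = 0
∂²φ/∂v² = 8
∂²φ/∂w² = 0
∇²φ = 8
At (2, 2, -1): 8.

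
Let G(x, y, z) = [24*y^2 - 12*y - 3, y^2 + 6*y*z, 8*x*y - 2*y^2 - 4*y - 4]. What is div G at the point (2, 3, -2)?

∂G₁/∂x = 0
∂G₂/∂y = 2*y + 6*z
∂G₃/∂z = 0
∇·G = 2*y + 6*z
At (2, 3, -2): -6.

-6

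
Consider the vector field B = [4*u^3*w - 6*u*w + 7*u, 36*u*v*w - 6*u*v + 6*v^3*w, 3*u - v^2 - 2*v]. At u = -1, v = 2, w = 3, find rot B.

(18, -1, 204)

(∇×B)₁ = ∂B₃/∂v − ∂B₂/∂w = -36*u*v - 6*v^3 - 2*v - 2
(∇×B)₂ = ∂B₁/∂w − ∂B₃/∂u = 4*u^3 - 6*u - 3
(∇×B)₃ = ∂B₂/∂u − ∂B₁/∂v = 36*v*w - 6*v
∇×B = (-36*u*v - 6*v^3 - 2*v - 2, 4*u^3 - 6*u - 3, 36*v*w - 6*v)
At (-1, 2, 3): (18, -1, 204).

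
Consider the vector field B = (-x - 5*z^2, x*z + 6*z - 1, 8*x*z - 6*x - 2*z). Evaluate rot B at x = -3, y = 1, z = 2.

(-3, -30, 2)

(∇×B)₁ = ∂B₃/∂y − ∂B₂/∂z = -x - 6
(∇×B)₂ = ∂B₁/∂z − ∂B₃/∂x = -18*z + 6
(∇×B)₃ = ∂B₂/∂x − ∂B₁/∂y = z
∇×B = (-x - 6, -18*z + 6, z)
At (-3, 1, 2): (-3, -30, 2).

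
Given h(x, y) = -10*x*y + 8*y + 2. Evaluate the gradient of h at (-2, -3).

(30, 28)

∂h/∂x = -10*y
∂h/∂y = -10*x + 8
∇h = (-10*y, -10*x + 8)
At (-2, -3): (30, 28).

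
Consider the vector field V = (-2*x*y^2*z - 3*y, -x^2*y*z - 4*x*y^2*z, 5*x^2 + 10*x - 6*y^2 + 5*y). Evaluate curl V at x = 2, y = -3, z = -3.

(101, -66, 147)

(∇×V)₁ = ∂V₃/∂y − ∂V₂/∂z = x^2*y + 4*x*y^2 - 12*y + 5
(∇×V)₂ = ∂V₁/∂z − ∂V₃/∂x = -2*x*y^2 - 10*x - 10
(∇×V)₃ = ∂V₂/∂x − ∂V₁/∂y = 2*x*y*z - 4*y^2*z + 3
∇×V = (x^2*y + 4*x*y^2 - 12*y + 5, -2*x*y^2 - 10*x - 10, 2*x*y*z - 4*y^2*z + 3)
At (2, -3, -3): (101, -66, 147).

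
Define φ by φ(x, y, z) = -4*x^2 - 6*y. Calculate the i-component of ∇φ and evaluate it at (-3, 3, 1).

24

(∇φ)_1 = ∂φ/∂x = -8*x
At (-3, 3, 1): 24.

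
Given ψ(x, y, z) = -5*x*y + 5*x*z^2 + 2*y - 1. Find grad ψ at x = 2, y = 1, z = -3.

(40, -8, -60)

∂ψ/∂x = -5*y + 5*z^2
∂ψ/∂y = -5*x + 2
∂ψ/∂z = 10*x*z
∇ψ = (-5*y + 5*z^2, -5*x + 2, 10*x*z)
At (2, 1, -3): (40, -8, -60).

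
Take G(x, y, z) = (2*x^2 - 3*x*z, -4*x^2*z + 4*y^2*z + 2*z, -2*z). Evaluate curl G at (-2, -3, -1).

(-22, 6, -16)

(∇×G)₁ = ∂G₃/∂y − ∂G₂/∂z = 4*x^2 - 4*y^2 - 2
(∇×G)₂ = ∂G₁/∂z − ∂G₃/∂x = -3*x
(∇×G)₃ = ∂G₂/∂x − ∂G₁/∂y = -8*x*z
∇×G = (4*x^2 - 4*y^2 - 2, -3*x, -8*x*z)
At (-2, -3, -1): (-22, 6, -16).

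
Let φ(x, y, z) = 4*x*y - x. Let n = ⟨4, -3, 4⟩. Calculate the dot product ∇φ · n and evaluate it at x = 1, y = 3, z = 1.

32

∂φ/∂x = 4*y - 1
∂φ/∂y = 4*x
∂φ/∂z = 0
∇φ at (1, 3, 1) = (11, 4, 0)
∇φ · n = (11)(4) + (4)(-3) + (0)(4) = 32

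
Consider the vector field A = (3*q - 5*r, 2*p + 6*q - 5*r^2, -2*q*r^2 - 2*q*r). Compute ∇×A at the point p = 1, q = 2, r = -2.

(∇×A)₁ = ∂A₃/∂q − ∂A₂/∂r = -2*r^2 + 8*r
(∇×A)₂ = ∂A₁/∂r − ∂A₃/∂p = -5
(∇×A)₃ = ∂A₂/∂p − ∂A₁/∂q = -1
∇×A = (-2*r^2 + 8*r, -5, -1)
At (1, 2, -2): (-24, -5, -1).

(-24, -5, -1)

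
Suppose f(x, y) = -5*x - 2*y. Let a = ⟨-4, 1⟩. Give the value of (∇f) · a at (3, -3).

18

∂f/∂x = -5
∂f/∂y = -2
∇f at (3, -3) = (-5, -2)
∇f · a = (-5)(-4) + (-2)(1) = 18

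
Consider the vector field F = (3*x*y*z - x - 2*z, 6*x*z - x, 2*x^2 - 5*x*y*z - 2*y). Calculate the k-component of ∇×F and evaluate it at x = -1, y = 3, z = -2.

(∇×F)_3 = ∂F₂/∂x − ∂F₁/∂y
= 6*z - 1 − (3*x*z)
= -3*x*z + 6*z - 1
At (-1, 3, -2): -19.

-19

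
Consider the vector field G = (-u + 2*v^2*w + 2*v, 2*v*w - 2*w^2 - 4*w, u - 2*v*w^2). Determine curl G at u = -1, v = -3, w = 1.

(∇×G)₁ = ∂G₃/∂v − ∂G₂/∂w = -2*v - 2*w^2 + 4*w + 4
(∇×G)₂ = ∂G₁/∂w − ∂G₃/∂u = 2*v^2 - 1
(∇×G)₃ = ∂G₂/∂u − ∂G₁/∂v = -4*v*w - 2
∇×G = (-2*v - 2*w^2 + 4*w + 4, 2*v^2 - 1, -4*v*w - 2)
At (-1, -3, 1): (12, 17, 10).

(12, 17, 10)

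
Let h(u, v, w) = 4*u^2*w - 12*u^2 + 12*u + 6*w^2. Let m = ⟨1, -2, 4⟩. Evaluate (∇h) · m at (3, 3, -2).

∂h/∂u = 8*u*w - 24*u + 12
∂h/∂v = 0
∂h/∂w = 4*u^2 + 12*w
∇h at (3, 3, -2) = (-108, 0, 12)
∇h · m = (-108)(1) + (0)(-2) + (12)(4) = -60

-60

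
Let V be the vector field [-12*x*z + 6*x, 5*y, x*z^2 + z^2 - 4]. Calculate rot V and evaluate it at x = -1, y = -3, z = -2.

(0, 8, 0)

(∇×V)₁ = ∂V₃/∂y − ∂V₂/∂z = 0
(∇×V)₂ = ∂V₁/∂z − ∂V₃/∂x = -12*x - z^2
(∇×V)₃ = ∂V₂/∂x − ∂V₁/∂y = 0
∇×V = (0, -12*x - z^2, 0)
At (-1, -3, -2): (0, 8, 0).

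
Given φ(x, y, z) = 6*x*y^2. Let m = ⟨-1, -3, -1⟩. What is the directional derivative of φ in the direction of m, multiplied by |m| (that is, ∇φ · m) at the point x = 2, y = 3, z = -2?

∂φ/∂x = 6*y^2
∂φ/∂y = 12*x*y
∂φ/∂z = 0
∇φ at (2, 3, -2) = (54, 72, 0)
∇φ · m = (54)(-1) + (72)(-3) + (0)(-1) = -270

-270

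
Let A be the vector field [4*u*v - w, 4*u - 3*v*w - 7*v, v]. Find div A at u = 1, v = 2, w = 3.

∂A₁/∂u = 4*v
∂A₂/∂v = -3*w - 7
∂A₃/∂w = 0
∇·A = 4*v - 3*w - 7
At (1, 2, 3): -8.

-8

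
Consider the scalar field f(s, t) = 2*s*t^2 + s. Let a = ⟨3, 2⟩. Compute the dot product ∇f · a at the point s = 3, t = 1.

∂f/∂s = 2*t^2 + 1
∂f/∂t = 4*s*t
∇f at (3, 1) = (3, 12)
∇f · a = (3)(3) + (12)(2) = 33

33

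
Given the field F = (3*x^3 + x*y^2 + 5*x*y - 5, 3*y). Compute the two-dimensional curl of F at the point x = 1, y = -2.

∂F₂/∂x = 0
∂F₁/∂y = 2*x*y + 5*x
Scalar curl = -2*x*y - 5*x
At (1, -2): -1.

-1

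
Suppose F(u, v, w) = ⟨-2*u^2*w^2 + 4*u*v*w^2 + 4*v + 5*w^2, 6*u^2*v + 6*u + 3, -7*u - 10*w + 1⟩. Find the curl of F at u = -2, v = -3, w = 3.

(0, 133, 146)

(∇×F)₁ = ∂F₃/∂v − ∂F₂/∂w = 0
(∇×F)₂ = ∂F₁/∂w − ∂F₃/∂u = -4*u^2*w + 8*u*v*w + 10*w + 7
(∇×F)₃ = ∂F₂/∂u − ∂F₁/∂v = 12*u*v - 4*u*w^2 + 2
∇×F = (0, -4*u^2*w + 8*u*v*w + 10*w + 7, 12*u*v - 4*u*w^2 + 2)
At (-2, -3, 3): (0, 133, 146).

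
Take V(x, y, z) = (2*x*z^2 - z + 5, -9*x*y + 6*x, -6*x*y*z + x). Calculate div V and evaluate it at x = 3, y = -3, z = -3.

45

∂V₁/∂x = 2*z^2
∂V₂/∂y = -9*x
∂V₃/∂z = -6*x*y
∇·V = -6*x*y - 9*x + 2*z^2
At (3, -3, -3): 45.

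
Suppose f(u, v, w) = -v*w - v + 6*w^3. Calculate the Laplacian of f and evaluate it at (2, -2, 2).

∂²f/∂u² = 0
∂²f/∂v² = 0
∂²f/∂w² = 36*w
∇²f = 36*w
At (2, -2, 2): 72.

72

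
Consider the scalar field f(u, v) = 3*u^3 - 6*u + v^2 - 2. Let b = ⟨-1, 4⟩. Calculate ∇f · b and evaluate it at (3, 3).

∂f/∂u = 9*u^2 - 6
∂f/∂v = 2*v
∇f at (3, 3) = (75, 6)
∇f · b = (75)(-1) + (6)(4) = -51

-51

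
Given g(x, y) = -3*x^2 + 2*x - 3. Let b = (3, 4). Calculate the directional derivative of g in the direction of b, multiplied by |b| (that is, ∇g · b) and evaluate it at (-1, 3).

∂g/∂x = -6*x + 2
∂g/∂y = 0
∇g at (-1, 3) = (8, 0)
∇g · b = (8)(3) + (0)(4) = 24

24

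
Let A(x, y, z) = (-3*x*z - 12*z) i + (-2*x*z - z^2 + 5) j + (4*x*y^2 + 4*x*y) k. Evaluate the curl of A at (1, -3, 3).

(∇×A)₁ = ∂A₃/∂y − ∂A₂/∂z = 8*x*y + 6*x + 2*z
(∇×A)₂ = ∂A₁/∂z − ∂A₃/∂x = -3*x - 4*y^2 - 4*y - 12
(∇×A)₃ = ∂A₂/∂x − ∂A₁/∂y = -2*z
∇×A = (8*x*y + 6*x + 2*z, -3*x - 4*y^2 - 4*y - 12, -2*z)
At (1, -3, 3): (-12, -39, -6).

(-12, -39, -6)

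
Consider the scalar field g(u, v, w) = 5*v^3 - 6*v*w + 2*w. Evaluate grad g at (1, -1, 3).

(0, -3, 8)

∂g/∂u = 0
∂g/∂v = 15*v^2 - 6*w
∂g/∂w = -6*v + 2
∇g = (0, 15*v^2 - 6*w, -6*v + 2)
At (1, -1, 3): (0, -3, 8).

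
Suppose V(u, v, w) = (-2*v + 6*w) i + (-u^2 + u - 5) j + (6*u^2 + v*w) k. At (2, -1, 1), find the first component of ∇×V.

1

(∇×V)_1 = ∂V₃/∂v − ∂V₂/∂w
= w − (0)
= w
At (2, -1, 1): 1.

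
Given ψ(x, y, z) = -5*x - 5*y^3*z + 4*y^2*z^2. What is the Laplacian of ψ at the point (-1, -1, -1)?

∂²ψ/∂x² = 0
∂²ψ/∂y² = 2*z*(-15*y + 4*z)
∂²ψ/∂z² = 8*y^2
∇²ψ = 8*y^2 - 30*y*z + 8*z^2
At (-1, -1, -1): -14.

-14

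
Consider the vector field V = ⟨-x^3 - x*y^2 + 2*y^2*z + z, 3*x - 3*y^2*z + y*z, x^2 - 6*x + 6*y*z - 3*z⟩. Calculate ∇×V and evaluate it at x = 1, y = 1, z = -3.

(-16, 7, 17)

(∇×V)₁ = ∂V₃/∂y − ∂V₂/∂z = 3*y^2 - y + 6*z
(∇×V)₂ = ∂V₁/∂z − ∂V₃/∂x = -2*x + 2*y^2 + 7
(∇×V)₃ = ∂V₂/∂x − ∂V₁/∂y = 2*x*y - 4*y*z + 3
∇×V = (3*y^2 - y + 6*z, -2*x + 2*y^2 + 7, 2*x*y - 4*y*z + 3)
At (1, 1, -3): (-16, 7, 17).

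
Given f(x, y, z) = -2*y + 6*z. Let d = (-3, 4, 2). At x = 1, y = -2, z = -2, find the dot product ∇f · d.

4

∂f/∂x = 0
∂f/∂y = -2
∂f/∂z = 6
∇f at (1, -2, -2) = (0, -2, 6)
∇f · d = (0)(-3) + (-2)(4) + (6)(2) = 4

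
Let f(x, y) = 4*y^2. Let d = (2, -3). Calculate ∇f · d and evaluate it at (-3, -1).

∂f/∂x = 0
∂f/∂y = 8*y
∇f at (-3, -1) = (0, -8)
∇f · d = (0)(2) + (-8)(-3) = 24

24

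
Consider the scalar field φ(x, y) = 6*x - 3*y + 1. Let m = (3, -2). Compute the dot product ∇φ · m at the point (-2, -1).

24

∂φ/∂x = 6
∂φ/∂y = -3
∇φ at (-2, -1) = (6, -3)
∇φ · m = (6)(3) + (-3)(-2) = 24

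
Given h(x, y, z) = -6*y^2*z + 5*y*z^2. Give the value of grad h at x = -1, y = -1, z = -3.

(0, 9, 24)

∂h/∂x = 0
∂h/∂y = -12*y*z + 5*z^2
∂h/∂z = -6*y^2 + 10*y*z
∇h = (0, -12*y*z + 5*z^2, -6*y^2 + 10*y*z)
At (-1, -1, -3): (0, 9, 24).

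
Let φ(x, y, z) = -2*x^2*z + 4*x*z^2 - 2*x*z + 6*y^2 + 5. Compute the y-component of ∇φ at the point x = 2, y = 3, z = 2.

36

(∇φ)_2 = ∂φ/∂y = 12*y
At (2, 3, 2): 36.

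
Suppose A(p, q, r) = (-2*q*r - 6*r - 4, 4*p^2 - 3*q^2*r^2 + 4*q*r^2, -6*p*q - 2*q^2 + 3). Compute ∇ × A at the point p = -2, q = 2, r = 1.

(12, 2, -14)

(∇×A)₁ = ∂A₃/∂q − ∂A₂/∂r = -6*p + 6*q^2*r - 8*q*r - 4*q
(∇×A)₂ = ∂A₁/∂r − ∂A₃/∂p = 4*q - 6
(∇×A)₃ = ∂A₂/∂p − ∂A₁/∂q = 8*p + 2*r
∇×A = (-6*p + 6*q^2*r - 8*q*r - 4*q, 4*q - 6, 8*p + 2*r)
At (-2, 2, 1): (12, 2, -14).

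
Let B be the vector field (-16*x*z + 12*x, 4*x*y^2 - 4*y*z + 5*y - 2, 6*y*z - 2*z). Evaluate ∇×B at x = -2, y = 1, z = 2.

(∇×B)₁ = ∂B₃/∂y − ∂B₂/∂z = 4*y + 6*z
(∇×B)₂ = ∂B₁/∂z − ∂B₃/∂x = -16*x
(∇×B)₃ = ∂B₂/∂x − ∂B₁/∂y = 4*y^2
∇×B = (4*y + 6*z, -16*x, 4*y^2)
At (-2, 1, 2): (16, 32, 4).

(16, 32, 4)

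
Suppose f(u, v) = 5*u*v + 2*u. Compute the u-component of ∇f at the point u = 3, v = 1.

7

(∇f)_1 = ∂f/∂u = 5*v + 2
At (3, 1): 7.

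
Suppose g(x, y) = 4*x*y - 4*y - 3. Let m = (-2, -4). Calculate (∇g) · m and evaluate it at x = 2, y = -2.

∂g/∂x = 4*y
∂g/∂y = 4*x - 4
∇g at (2, -2) = (-8, 4)
∇g · m = (-8)(-2) + (4)(-4) = 0

0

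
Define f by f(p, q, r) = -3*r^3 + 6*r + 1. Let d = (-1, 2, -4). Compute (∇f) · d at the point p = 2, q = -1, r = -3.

∂f/∂p = 0
∂f/∂q = 0
∂f/∂r = -9*r^2 + 6
∇f at (2, -1, -3) = (0, 0, -75)
∇f · d = (0)(-1) + (0)(2) + (-75)(-4) = 300

300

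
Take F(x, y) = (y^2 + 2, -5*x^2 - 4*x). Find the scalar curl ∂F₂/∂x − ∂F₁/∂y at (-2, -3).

22

∂F₂/∂x = -10*x - 4
∂F₁/∂y = 2*y
Scalar curl = -10*x - 2*y - 4
At (-2, -3): 22.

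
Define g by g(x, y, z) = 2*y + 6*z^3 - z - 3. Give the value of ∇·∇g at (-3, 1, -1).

-36

∂²g/∂x² = 0
∂²g/∂y² = 0
∂²g/∂z² = 36*z
∇²g = 36*z
At (-3, 1, -1): -36.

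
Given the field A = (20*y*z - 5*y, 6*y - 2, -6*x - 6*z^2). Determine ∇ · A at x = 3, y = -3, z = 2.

-18

∂A₁/∂x = 0
∂A₂/∂y = 6
∂A₃/∂z = -12*z
∇·A = -12*z + 6
At (3, -3, 2): -18.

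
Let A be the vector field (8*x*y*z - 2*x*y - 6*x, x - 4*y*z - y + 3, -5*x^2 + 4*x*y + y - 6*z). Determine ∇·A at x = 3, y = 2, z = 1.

∂A₁/∂x = 8*y*z - 2*y - 6
∂A₂/∂y = -4*z - 1
∂A₃/∂z = -6
∇·A = 8*y*z - 2*y - 4*z - 13
At (3, 2, 1): -5.

-5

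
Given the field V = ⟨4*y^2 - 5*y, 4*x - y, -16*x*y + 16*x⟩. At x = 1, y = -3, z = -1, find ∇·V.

∂V₁/∂x = 0
∂V₂/∂y = -1
∂V₃/∂z = 0
∇·V = -1
At (1, -3, -1): -1.

-1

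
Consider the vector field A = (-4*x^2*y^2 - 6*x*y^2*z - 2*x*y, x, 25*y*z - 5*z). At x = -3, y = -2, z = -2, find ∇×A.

(∇×A)₁ = ∂A₃/∂y − ∂A₂/∂z = 25*z
(∇×A)₂ = ∂A₁/∂z − ∂A₃/∂x = -6*x*y^2
(∇×A)₃ = ∂A₂/∂x − ∂A₁/∂y = 8*x^2*y + 12*x*y*z + 2*x + 1
∇×A = (25*z, -6*x*y^2, 8*x^2*y + 12*x*y*z + 2*x + 1)
At (-3, -2, -2): (-50, 72, -293).

(-50, 72, -293)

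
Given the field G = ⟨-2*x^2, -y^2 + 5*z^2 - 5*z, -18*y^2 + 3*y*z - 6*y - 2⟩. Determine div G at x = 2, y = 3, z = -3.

-5

∂G₁/∂x = -4*x
∂G₂/∂y = -2*y
∂G₃/∂z = 3*y
∇·G = -4*x + y
At (2, 3, -3): -5.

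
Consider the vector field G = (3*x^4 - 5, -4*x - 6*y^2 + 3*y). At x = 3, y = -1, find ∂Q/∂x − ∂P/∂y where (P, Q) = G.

∂G₂/∂x = -4
∂G₁/∂y = 0
Scalar curl = -4
At (3, -1): -4.

-4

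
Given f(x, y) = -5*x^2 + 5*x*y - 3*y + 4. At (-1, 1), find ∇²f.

-10

∂²f/∂x² = -10
∂²f/∂y² = 0
∇²f = -10
At (-1, 1): -10.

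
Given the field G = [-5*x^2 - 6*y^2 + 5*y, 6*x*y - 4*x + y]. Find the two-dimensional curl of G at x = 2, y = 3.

45

∂G₂/∂x = 6*y - 4
∂G₁/∂y = -12*y + 5
Scalar curl = 18*y - 9
At (2, 3): 45.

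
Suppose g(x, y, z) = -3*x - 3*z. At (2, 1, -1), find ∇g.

(-3, 0, -3)

∂g/∂x = -3
∂g/∂y = 0
∂g/∂z = -3
∇g = (-3, 0, -3)
At (2, 1, -1): (-3, 0, -3).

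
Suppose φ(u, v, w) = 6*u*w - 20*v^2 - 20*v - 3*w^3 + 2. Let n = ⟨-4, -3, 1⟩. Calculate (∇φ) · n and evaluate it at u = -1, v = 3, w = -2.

∂φ/∂u = 6*w
∂φ/∂v = -40*v - 20
∂φ/∂w = 6*u - 9*w^2
∇φ at (-1, 3, -2) = (-12, -140, -42)
∇φ · n = (-12)(-4) + (-140)(-3) + (-42)(1) = 426

426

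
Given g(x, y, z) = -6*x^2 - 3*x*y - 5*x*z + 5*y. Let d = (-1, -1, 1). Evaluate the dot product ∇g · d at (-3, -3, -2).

∂g/∂x = -12*x - 3*y - 5*z
∂g/∂y = -3*x + 5
∂g/∂z = -5*x
∇g at (-3, -3, -2) = (55, 14, 15)
∇g · d = (55)(-1) + (14)(-1) + (15)(1) = -54

-54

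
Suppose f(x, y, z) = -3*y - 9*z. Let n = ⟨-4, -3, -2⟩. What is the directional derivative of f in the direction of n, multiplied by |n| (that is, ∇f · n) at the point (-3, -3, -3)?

27

∂f/∂x = 0
∂f/∂y = -3
∂f/∂z = -9
∇f at (-3, -3, -3) = (0, -3, -9)
∇f · n = (0)(-4) + (-3)(-3) + (-9)(-2) = 27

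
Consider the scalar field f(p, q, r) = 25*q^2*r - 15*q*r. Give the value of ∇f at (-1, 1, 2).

(0, 70, 10)

∂f/∂p = 0
∂f/∂q = 50*q*r - 15*r
∂f/∂r = 25*q^2 - 15*q
∇f = (0, 50*q*r - 15*r, 25*q^2 - 15*q)
At (-1, 1, 2): (0, 70, 10).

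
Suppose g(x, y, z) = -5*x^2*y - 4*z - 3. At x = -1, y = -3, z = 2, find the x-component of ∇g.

(∇g)_1 = ∂g/∂x = -10*x*y
At (-1, -3, 2): -30.

-30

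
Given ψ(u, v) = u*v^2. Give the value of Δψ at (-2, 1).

∂²ψ/∂u² = 0
∂²ψ/∂v² = 2*u
∇²ψ = 2*u
At (-2, 1): -4.

-4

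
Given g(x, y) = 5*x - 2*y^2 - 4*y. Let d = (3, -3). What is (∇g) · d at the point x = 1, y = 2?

∂g/∂x = 5
∂g/∂y = -4*y - 4
∇g at (1, 2) = (5, -12)
∇g · d = (5)(3) + (-12)(-3) = 51

51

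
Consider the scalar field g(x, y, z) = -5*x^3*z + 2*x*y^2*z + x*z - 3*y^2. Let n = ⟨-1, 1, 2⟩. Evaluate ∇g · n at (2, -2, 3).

73

∂g/∂x = -15*x^2*z + 2*y^2*z + z
∂g/∂y = 4*x*y*z - 6*y
∂g/∂z = -5*x^3 + 2*x*y^2 + x
∇g at (2, -2, 3) = (-153, -36, -22)
∇g · n = (-153)(-1) + (-36)(1) + (-22)(2) = 73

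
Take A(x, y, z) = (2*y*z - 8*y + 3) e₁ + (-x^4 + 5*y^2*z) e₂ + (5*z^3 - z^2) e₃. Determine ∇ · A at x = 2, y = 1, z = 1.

23

∂A₁/∂x = 0
∂A₂/∂y = 10*y*z
∂A₃/∂z = 15*z^2 - 2*z
∇·A = 10*y*z + 15*z^2 - 2*z
At (2, 1, 1): 23.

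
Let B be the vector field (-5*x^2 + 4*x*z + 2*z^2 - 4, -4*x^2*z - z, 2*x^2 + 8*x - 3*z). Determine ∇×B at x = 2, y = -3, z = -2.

(17, -16, 32)

(∇×B)₁ = ∂B₃/∂y − ∂B₂/∂z = 4*x^2 + 1
(∇×B)₂ = ∂B₁/∂z − ∂B₃/∂x = 4*z - 8
(∇×B)₃ = ∂B₂/∂x − ∂B₁/∂y = -8*x*z
∇×B = (4*x^2 + 1, 4*z - 8, -8*x*z)
At (2, -3, -2): (17, -16, 32).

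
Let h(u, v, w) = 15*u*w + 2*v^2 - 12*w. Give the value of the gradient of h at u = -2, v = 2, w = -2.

∂h/∂u = 15*w
∂h/∂v = 4*v
∂h/∂w = 15*u - 12
∇h = (15*w, 4*v, 15*u - 12)
At (-2, 2, -2): (-30, 8, -42).

(-30, 8, -42)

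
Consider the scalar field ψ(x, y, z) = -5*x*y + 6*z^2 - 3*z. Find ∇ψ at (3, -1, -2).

(5, -15, -27)

∂ψ/∂x = -5*y
∂ψ/∂y = -5*x
∂ψ/∂z = 12*z - 3
∇ψ = (-5*y, -5*x, 12*z - 3)
At (3, -1, -2): (5, -15, -27).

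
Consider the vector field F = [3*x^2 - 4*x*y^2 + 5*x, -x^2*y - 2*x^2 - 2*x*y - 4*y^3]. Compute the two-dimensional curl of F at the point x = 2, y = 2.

∂F₂/∂x = -2*x*y - 4*x - 2*y
∂F₁/∂y = -8*x*y
Scalar curl = 6*x*y - 4*x - 2*y
At (2, 2): 12.

12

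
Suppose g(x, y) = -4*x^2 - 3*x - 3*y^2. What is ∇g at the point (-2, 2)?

∂g/∂x = -8*x - 3
∂g/∂y = -6*y
∇g = (-8*x - 3, -6*y)
At (-2, 2): (13, -12).

(13, -12)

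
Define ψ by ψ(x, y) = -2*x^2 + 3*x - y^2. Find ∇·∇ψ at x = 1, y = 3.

-6

∂²ψ/∂x² = -4
∂²ψ/∂y² = -2
∇²ψ = -6
At (1, 3): -6.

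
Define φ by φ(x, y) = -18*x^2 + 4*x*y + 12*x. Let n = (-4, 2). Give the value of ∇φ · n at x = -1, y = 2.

-232

∂φ/∂x = -36*x + 4*y + 12
∂φ/∂y = 4*x
∇φ at (-1, 2) = (56, -4)
∇φ · n = (56)(-4) + (-4)(2) = -232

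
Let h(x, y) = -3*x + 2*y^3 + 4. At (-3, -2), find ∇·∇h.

∂²h/∂x² = 0
∂²h/∂y² = 12*y
∇²h = 12*y
At (-3, -2): -24.

-24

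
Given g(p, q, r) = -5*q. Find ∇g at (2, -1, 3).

∂g/∂p = 0
∂g/∂q = -5
∂g/∂r = 0
∇g = (0, -5, 0)
At (2, -1, 3): (0, -5, 0).

(0, -5, 0)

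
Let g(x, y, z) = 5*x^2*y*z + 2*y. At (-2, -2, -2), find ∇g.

(-80, -38, -40)

∂g/∂x = 10*x*y*z
∂g/∂y = 5*x^2*z + 2
∂g/∂z = 5*x^2*y
∇g = (10*x*y*z, 5*x^2*z + 2, 5*x^2*y)
At (-2, -2, -2): (-80, -38, -40).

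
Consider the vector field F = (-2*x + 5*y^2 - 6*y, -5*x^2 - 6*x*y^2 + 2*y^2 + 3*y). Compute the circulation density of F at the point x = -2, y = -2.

∂F₂/∂x = -10*x - 6*y^2
∂F₁/∂y = 10*y - 6
Scalar curl = -10*x - 6*y^2 - 10*y + 6
At (-2, -2): 22.

22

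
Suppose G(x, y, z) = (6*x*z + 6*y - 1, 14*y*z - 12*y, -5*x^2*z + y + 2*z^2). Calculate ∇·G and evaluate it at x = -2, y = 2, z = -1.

-56

∂G₁/∂x = 6*z
∂G₂/∂y = 14*z - 12
∂G₃/∂z = -5*x^2 + 4*z
∇·G = -5*x^2 + 24*z - 12
At (-2, 2, -1): -56.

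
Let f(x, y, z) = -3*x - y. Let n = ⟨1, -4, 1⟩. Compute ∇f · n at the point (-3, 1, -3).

∂f/∂x = -3
∂f/∂y = -1
∂f/∂z = 0
∇f at (-3, 1, -3) = (-3, -1, 0)
∇f · n = (-3)(1) + (-1)(-4) + (0)(1) = 1

1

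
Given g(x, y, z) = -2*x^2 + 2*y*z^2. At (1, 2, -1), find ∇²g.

4

∂²g/∂x² = -4
∂²g/∂y² = 0
∂²g/∂z² = 4*y
∇²g = 4*y - 4
At (1, 2, -1): 4.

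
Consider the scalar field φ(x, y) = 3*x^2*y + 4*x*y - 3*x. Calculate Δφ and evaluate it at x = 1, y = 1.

6

∂²φ/∂x² = 6*y
∂²φ/∂y² = 0
∇²φ = 6*y
At (1, 1): 6.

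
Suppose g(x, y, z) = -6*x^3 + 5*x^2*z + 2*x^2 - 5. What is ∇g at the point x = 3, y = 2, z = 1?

∂g/∂x = -18*x^2 + 10*x*z + 4*x
∂g/∂y = 0
∂g/∂z = 5*x^2
∇g = (-18*x^2 + 10*x*z + 4*x, 0, 5*x^2)
At (3, 2, 1): (-120, 0, 45).

(-120, 0, 45)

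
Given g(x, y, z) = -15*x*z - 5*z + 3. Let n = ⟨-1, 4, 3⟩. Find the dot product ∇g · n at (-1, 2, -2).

0

∂g/∂x = -15*z
∂g/∂y = 0
∂g/∂z = -15*x - 5
∇g at (-1, 2, -2) = (30, 0, 10)
∇g · n = (30)(-1) + (0)(4) + (10)(3) = 0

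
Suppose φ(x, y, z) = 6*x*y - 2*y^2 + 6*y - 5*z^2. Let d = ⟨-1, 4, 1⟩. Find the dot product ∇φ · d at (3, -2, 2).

∂φ/∂x = 6*y
∂φ/∂y = 6*x - 4*y + 6
∂φ/∂z = -10*z
∇φ at (3, -2, 2) = (-12, 32, -20)
∇φ · d = (-12)(-1) + (32)(4) + (-20)(1) = 120

120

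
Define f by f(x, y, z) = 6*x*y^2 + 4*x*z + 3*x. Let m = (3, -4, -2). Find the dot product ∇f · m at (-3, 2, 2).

417

∂f/∂x = 6*y^2 + 4*z + 3
∂f/∂y = 12*x*y
∂f/∂z = 4*x
∇f at (-3, 2, 2) = (35, -72, -12)
∇f · m = (35)(3) + (-72)(-4) + (-12)(-2) = 417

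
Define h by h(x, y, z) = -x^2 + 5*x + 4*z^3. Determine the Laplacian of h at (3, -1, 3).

70

∂²h/∂x² = -2
∂²h/∂y² = 0
∂²h/∂z² = 24*z
∇²h = 24*z - 2
At (3, -1, 3): 70.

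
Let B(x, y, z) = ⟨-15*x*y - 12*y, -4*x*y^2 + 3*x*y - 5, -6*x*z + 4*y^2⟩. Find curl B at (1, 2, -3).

(∇×B)₁ = ∂B₃/∂y − ∂B₂/∂z = 8*y
(∇×B)₂ = ∂B₁/∂z − ∂B₃/∂x = 6*z
(∇×B)₃ = ∂B₂/∂x − ∂B₁/∂y = 15*x - 4*y^2 + 3*y + 12
∇×B = (8*y, 6*z, 15*x - 4*y^2 + 3*y + 12)
At (1, 2, -3): (16, -18, 17).

(16, -18, 17)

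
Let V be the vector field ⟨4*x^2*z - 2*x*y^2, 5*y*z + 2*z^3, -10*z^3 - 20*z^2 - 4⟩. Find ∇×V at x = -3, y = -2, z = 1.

(∇×V)₁ = ∂V₃/∂y − ∂V₂/∂z = -5*y - 6*z^2
(∇×V)₂ = ∂V₁/∂z − ∂V₃/∂x = 4*x^2
(∇×V)₃ = ∂V₂/∂x − ∂V₁/∂y = 4*x*y
∇×V = (-5*y - 6*z^2, 4*x^2, 4*x*y)
At (-3, -2, 1): (4, 36, 24).

(4, 36, 24)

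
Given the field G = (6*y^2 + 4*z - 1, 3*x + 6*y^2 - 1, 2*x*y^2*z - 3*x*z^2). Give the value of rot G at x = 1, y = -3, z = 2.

(-24, -20, 39)

(∇×G)₁ = ∂G₃/∂y − ∂G₂/∂z = 4*x*y*z
(∇×G)₂ = ∂G₁/∂z − ∂G₃/∂x = -2*y^2*z + 3*z^2 + 4
(∇×G)₃ = ∂G₂/∂x − ∂G₁/∂y = -12*y + 3
∇×G = (4*x*y*z, -2*y^2*z + 3*z^2 + 4, -12*y + 3)
At (1, -3, 2): (-24, -20, 39).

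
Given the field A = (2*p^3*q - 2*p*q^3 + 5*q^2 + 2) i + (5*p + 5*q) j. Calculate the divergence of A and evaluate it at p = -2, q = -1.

∂A₁/∂p = 6*p^2*q - 2*q^3
∂A₂/∂q = 5
∇·A = 6*p^2*q - 2*q^3 + 5
At (-2, -1): -17.

-17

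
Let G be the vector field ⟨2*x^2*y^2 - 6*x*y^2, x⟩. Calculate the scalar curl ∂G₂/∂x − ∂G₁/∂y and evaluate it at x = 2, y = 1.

∂G₂/∂x = 1
∂G₁/∂y = 4*x^2*y - 12*x*y
Scalar curl = -4*x^2*y + 12*x*y + 1
At (2, 1): 9.

9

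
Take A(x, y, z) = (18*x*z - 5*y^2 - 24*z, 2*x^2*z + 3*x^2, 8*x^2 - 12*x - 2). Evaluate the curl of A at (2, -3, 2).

(-8, -8, -2)

(∇×A)₁ = ∂A₃/∂y − ∂A₂/∂z = -2*x^2
(∇×A)₂ = ∂A₁/∂z − ∂A₃/∂x = 2*x - 12
(∇×A)₃ = ∂A₂/∂x − ∂A₁/∂y = 4*x*z + 6*x + 10*y
∇×A = (-2*x^2, 2*x - 12, 4*x*z + 6*x + 10*y)
At (2, -3, 2): (-8, -8, -2).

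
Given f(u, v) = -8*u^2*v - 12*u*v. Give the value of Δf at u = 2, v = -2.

32

∂²f/∂u² = -16*v
∂²f/∂v² = 0
∇²f = -16*v
At (2, -2): 32.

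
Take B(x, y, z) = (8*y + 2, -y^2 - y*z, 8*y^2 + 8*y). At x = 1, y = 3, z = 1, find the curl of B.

(∇×B)₁ = ∂B₃/∂y − ∂B₂/∂z = 17*y + 8
(∇×B)₂ = ∂B₁/∂z − ∂B₃/∂x = 0
(∇×B)₃ = ∂B₂/∂x − ∂B₁/∂y = -8
∇×B = (17*y + 8, 0, -8)
At (1, 3, 1): (59, 0, -8).

(59, 0, -8)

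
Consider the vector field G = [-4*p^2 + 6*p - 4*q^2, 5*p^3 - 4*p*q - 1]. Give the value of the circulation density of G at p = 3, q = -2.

127

∂G₂/∂p = 15*p^2 - 4*q
∂G₁/∂q = -8*q
Scalar curl = 15*p^2 + 4*q
At (3, -2): 127.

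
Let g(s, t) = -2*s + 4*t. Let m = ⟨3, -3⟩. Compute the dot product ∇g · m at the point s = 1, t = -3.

-18

∂g/∂s = -2
∂g/∂t = 4
∇g at (1, -3) = (-2, 4)
∇g · m = (-2)(3) + (4)(-3) = -18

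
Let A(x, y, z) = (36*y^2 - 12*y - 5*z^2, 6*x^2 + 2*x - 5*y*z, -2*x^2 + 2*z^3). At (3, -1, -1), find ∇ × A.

(∇×A)₁ = ∂A₃/∂y − ∂A₂/∂z = 5*y
(∇×A)₂ = ∂A₁/∂z − ∂A₃/∂x = 4*x - 10*z
(∇×A)₃ = ∂A₂/∂x − ∂A₁/∂y = 12*x - 72*y + 14
∇×A = (5*y, 4*x - 10*z, 12*x - 72*y + 14)
At (3, -1, -1): (-5, 22, 122).

(-5, 22, 122)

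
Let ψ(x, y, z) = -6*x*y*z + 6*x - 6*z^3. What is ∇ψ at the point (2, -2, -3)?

(-30, 36, -138)

∂ψ/∂x = -6*y*z + 6
∂ψ/∂y = -6*x*z
∂ψ/∂z = -6*x*y - 18*z^2
∇ψ = (-6*y*z + 6, -6*x*z, -6*x*y - 18*z^2)
At (2, -2, -3): (-30, 36, -138).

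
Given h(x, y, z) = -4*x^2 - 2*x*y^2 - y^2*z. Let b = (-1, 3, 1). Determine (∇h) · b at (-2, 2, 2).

∂h/∂x = -8*x - 2*y^2
∂h/∂y = -4*x*y - 2*y*z
∂h/∂z = -y^2
∇h at (-2, 2, 2) = (8, 8, -4)
∇h · b = (8)(-1) + (8)(3) + (-4)(1) = 12

12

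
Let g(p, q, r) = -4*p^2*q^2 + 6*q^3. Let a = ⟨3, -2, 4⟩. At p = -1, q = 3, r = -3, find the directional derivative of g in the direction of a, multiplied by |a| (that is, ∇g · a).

-60

∂g/∂p = -8*p*q^2
∂g/∂q = -8*p^2*q + 18*q^2
∂g/∂r = 0
∇g at (-1, 3, -3) = (72, 138, 0)
∇g · a = (72)(3) + (138)(-2) + (0)(4) = -60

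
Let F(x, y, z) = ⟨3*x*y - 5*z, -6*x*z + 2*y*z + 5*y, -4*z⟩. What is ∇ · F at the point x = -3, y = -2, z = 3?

1

∂F₁/∂x = 3*y
∂F₂/∂y = 2*z + 5
∂F₃/∂z = -4
∇·F = 3*y + 2*z + 1
At (-3, -2, 3): 1.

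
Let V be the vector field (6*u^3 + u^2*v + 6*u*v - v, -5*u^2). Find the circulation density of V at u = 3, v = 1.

∂V₂/∂u = -10*u
∂V₁/∂v = u^2 + 6*u - 1
Scalar curl = -u^2 - 16*u + 1
At (3, 1): -56.

-56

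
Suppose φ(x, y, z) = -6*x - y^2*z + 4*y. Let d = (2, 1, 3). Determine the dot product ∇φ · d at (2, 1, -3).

-5

∂φ/∂x = -6
∂φ/∂y = -2*y*z + 4
∂φ/∂z = -y^2
∇φ at (2, 1, -3) = (-6, 10, -1)
∇φ · d = (-6)(2) + (10)(1) + (-1)(3) = -5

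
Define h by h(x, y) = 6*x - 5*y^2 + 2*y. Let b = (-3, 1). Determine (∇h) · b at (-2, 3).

-46

∂h/∂x = 6
∂h/∂y = -10*y + 2
∇h at (-2, 3) = (6, -28)
∇h · b = (6)(-3) + (-28)(1) = -46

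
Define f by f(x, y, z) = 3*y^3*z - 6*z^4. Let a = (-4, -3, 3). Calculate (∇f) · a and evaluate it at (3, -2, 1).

-252

∂f/∂x = 0
∂f/∂y = 9*y^2*z
∂f/∂z = 3*y^3 - 24*z^3
∇f at (3, -2, 1) = (0, 36, -48)
∇f · a = (0)(-4) + (36)(-3) + (-48)(3) = -252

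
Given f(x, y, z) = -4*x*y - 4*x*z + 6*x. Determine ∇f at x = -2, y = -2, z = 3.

(2, 8, 8)

∂f/∂x = -4*y - 4*z + 6
∂f/∂y = -4*x
∂f/∂z = -4*x
∇f = (-4*y - 4*z + 6, -4*x, -4*x)
At (-2, -2, 3): (2, 8, 8).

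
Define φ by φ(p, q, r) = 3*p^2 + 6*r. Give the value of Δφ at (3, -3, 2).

∂²φ/∂p² = 6
∂²φ/∂q² = 0
∂²φ/∂r² = 0
∇²φ = 6
At (3, -3, 2): 6.

6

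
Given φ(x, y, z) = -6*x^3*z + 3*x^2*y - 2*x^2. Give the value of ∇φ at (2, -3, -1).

∂φ/∂x = -18*x^2*z + 6*x*y - 4*x
∂φ/∂y = 3*x^2
∂φ/∂z = -6*x^3
∇φ = (-18*x^2*z + 6*x*y - 4*x, 3*x^2, -6*x^3)
At (2, -3, -1): (28, 12, -48).

(28, 12, -48)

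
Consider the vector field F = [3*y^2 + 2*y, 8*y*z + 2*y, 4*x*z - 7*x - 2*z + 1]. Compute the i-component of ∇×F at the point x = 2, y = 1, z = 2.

-8

(∇×F)_1 = ∂F₃/∂y − ∂F₂/∂z
= 0 − (8*y)
= -8*y
At (2, 1, 2): -8.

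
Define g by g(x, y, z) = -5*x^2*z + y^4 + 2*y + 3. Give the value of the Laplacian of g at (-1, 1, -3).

42

∂²g/∂x² = -10*z
∂²g/∂y² = 12*y^2
∂²g/∂z² = 0
∇²g = 12*y^2 - 10*z
At (-1, 1, -3): 42.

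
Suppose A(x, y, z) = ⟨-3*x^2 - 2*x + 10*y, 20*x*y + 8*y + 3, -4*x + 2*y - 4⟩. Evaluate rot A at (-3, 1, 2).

(∇×A)₁ = ∂A₃/∂y − ∂A₂/∂z = 2
(∇×A)₂ = ∂A₁/∂z − ∂A₃/∂x = 4
(∇×A)₃ = ∂A₂/∂x − ∂A₁/∂y = 20*y - 10
∇×A = (2, 4, 20*y - 10)
At (-3, 1, 2): (2, 4, 10).

(2, 4, 10)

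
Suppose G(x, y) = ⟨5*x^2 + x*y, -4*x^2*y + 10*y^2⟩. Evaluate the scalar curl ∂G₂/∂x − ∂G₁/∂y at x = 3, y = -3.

69

∂G₂/∂x = -8*x*y
∂G₁/∂y = x
Scalar curl = -8*x*y - x
At (3, -3): 69.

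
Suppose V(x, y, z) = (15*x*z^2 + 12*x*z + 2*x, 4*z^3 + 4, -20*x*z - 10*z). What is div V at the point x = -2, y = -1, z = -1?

∂V₁/∂x = 15*z^2 + 12*z + 2
∂V₂/∂y = 0
∂V₃/∂z = -20*x - 10
∇·V = -20*x + 15*z^2 + 12*z - 8
At (-2, -1, -1): 35.

35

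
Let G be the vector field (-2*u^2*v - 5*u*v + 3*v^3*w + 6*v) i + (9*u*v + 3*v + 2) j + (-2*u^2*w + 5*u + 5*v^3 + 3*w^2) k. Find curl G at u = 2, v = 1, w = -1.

(15, -10, 30)

(∇×G)₁ = ∂G₃/∂v − ∂G₂/∂w = 15*v^2
(∇×G)₂ = ∂G₁/∂w − ∂G₃/∂u = 4*u*w + 3*v^3 - 5
(∇×G)₃ = ∂G₂/∂u − ∂G₁/∂v = 2*u^2 + 5*u - 9*v^2*w + 9*v - 6
∇×G = (15*v^2, 4*u*w + 3*v^3 - 5, 2*u^2 + 5*u - 9*v^2*w + 9*v - 6)
At (2, 1, -1): (15, -10, 30).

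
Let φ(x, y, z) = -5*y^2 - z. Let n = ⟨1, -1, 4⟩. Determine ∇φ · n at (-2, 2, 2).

∂φ/∂x = 0
∂φ/∂y = -10*y
∂φ/∂z = -1
∇φ at (-2, 2, 2) = (0, -20, -1)
∇φ · n = (0)(1) + (-20)(-1) + (-1)(4) = 16

16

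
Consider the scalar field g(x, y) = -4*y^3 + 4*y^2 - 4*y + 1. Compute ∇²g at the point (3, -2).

56

∂²g/∂x² = 0
∂²g/∂y² = 8*(-3*y + 1)
∇²g = -24*y + 8
At (3, -2): 56.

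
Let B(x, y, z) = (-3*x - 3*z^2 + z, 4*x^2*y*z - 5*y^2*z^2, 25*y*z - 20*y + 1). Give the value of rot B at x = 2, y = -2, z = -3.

(-183, 19, 96)

(∇×B)₁ = ∂B₃/∂y − ∂B₂/∂z = -4*x^2*y + 10*y^2*z + 25*z - 20
(∇×B)₂ = ∂B₁/∂z − ∂B₃/∂x = -6*z + 1
(∇×B)₃ = ∂B₂/∂x − ∂B₁/∂y = 8*x*y*z
∇×B = (-4*x^2*y + 10*y^2*z + 25*z - 20, -6*z + 1, 8*x*y*z)
At (2, -2, -3): (-183, 19, 96).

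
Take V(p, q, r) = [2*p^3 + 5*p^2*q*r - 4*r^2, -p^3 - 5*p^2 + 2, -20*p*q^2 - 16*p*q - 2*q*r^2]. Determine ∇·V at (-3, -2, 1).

∂V₁/∂p = 6*p^2 + 10*p*q*r
∂V₂/∂q = 0
∂V₃/∂r = -4*q*r
∇·V = 6*p^2 + 10*p*q*r - 4*q*r
At (-3, -2, 1): 122.

122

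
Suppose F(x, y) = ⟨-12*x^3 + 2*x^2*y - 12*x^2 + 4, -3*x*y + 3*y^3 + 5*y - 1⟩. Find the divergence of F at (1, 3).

35

∂F₁/∂x = -36*x^2 + 4*x*y - 24*x
∂F₂/∂y = -3*x + 9*y^2 + 5
∇·F = -36*x^2 + 4*x*y - 27*x + 9*y^2 + 5
At (1, 3): 35.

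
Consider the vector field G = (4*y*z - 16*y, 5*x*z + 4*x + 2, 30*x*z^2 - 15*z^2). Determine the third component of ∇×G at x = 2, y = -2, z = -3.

(∇×G)_3 = ∂G₂/∂x − ∂G₁/∂y
= 5*z + 4 − (4*z - 16)
= z + 20
At (2, -2, -3): 17.

17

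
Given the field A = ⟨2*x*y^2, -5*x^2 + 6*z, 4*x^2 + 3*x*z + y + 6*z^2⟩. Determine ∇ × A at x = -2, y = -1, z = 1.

(-5, 13, 12)

(∇×A)₁ = ∂A₃/∂y − ∂A₂/∂z = -5
(∇×A)₂ = ∂A₁/∂z − ∂A₃/∂x = -8*x - 3*z
(∇×A)₃ = ∂A₂/∂x − ∂A₁/∂y = -4*x*y - 10*x
∇×A = (-5, -8*x - 3*z, -4*x*y - 10*x)
At (-2, -1, 1): (-5, 13, 12).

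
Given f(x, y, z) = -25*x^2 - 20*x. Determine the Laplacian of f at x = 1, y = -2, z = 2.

∂²f/∂x² = -50
∂²f/∂y² = 0
∂²f/∂z² = 0
∇²f = -50
At (1, -2, 2): -50.

-50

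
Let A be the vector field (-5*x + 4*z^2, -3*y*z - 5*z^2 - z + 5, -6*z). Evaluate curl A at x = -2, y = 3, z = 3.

(∇×A)₁ = ∂A₃/∂y − ∂A₂/∂z = 3*y + 10*z + 1
(∇×A)₂ = ∂A₁/∂z − ∂A₃/∂x = 8*z
(∇×A)₃ = ∂A₂/∂x − ∂A₁/∂y = 0
∇×A = (3*y + 10*z + 1, 8*z, 0)
At (-2, 3, 3): (40, 24, 0).

(40, 24, 0)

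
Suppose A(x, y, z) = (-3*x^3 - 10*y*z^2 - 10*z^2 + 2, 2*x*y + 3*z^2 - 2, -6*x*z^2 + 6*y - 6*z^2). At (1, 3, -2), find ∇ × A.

(18, 184, 46)

(∇×A)₁ = ∂A₃/∂y − ∂A₂/∂z = -6*z + 6
(∇×A)₂ = ∂A₁/∂z − ∂A₃/∂x = -20*y*z + 6*z^2 - 20*z
(∇×A)₃ = ∂A₂/∂x − ∂A₁/∂y = 2*y + 10*z^2
∇×A = (-6*z + 6, -20*y*z + 6*z^2 - 20*z, 2*y + 10*z^2)
At (1, 3, -2): (18, 184, 46).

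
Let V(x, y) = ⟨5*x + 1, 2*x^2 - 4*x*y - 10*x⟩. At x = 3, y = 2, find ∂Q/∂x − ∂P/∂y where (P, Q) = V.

-6

∂V₂/∂x = 4*x - 4*y - 10
∂V₁/∂y = 0
Scalar curl = 4*x - 4*y - 10
At (3, 2): -6.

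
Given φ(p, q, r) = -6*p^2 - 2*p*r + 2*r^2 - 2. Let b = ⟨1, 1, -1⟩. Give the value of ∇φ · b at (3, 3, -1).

-24

∂φ/∂p = -12*p - 2*r
∂φ/∂q = 0
∂φ/∂r = -2*p + 4*r
∇φ at (3, 3, -1) = (-34, 0, -10)
∇φ · b = (-34)(1) + (0)(1) + (-10)(-1) = -24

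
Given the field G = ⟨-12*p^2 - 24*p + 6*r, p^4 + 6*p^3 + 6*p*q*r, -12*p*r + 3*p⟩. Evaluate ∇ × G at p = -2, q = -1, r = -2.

(-12, -21, 52)

(∇×G)₁ = ∂G₃/∂q − ∂G₂/∂r = -6*p*q
(∇×G)₂ = ∂G₁/∂r − ∂G₃/∂p = 12*r + 3
(∇×G)₃ = ∂G₂/∂p − ∂G₁/∂q = 4*p^3 + 18*p^2 + 6*q*r
∇×G = (-6*p*q, 12*r + 3, 4*p^3 + 18*p^2 + 6*q*r)
At (-2, -1, -2): (-12, -21, 52).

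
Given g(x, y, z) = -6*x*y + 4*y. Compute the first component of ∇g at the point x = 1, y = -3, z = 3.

(∇g)_1 = ∂g/∂x = -6*y
At (1, -3, 3): 18.

18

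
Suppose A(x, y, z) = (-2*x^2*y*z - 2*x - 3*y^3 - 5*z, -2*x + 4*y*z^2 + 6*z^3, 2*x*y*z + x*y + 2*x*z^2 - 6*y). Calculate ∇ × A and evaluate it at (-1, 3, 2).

(∇×A)₁ = ∂A₃/∂y − ∂A₂/∂z = 2*x*z + x - 8*y*z - 18*z^2 - 6
(∇×A)₂ = ∂A₁/∂z − ∂A₃/∂x = -2*x^2*y - 2*y*z - y - 2*z^2 - 5
(∇×A)₃ = ∂A₂/∂x − ∂A₁/∂y = 2*x^2*z + 9*y^2 - 2
∇×A = (2*x*z + x - 8*y*z - 18*z^2 - 6, -2*x^2*y - 2*y*z - y - 2*z^2 - 5, 2*x^2*z + 9*y^2 - 2)
At (-1, 3, 2): (-131, -34, 83).

(-131, -34, 83)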